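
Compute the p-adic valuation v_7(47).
v_7(47) = 0

v_7(n) is the largest exponent k such that 7^k divides n. Factor out: 47 = 7^0 · 47. (Sign doesn't affect v_p.) So v_7(47) = 0.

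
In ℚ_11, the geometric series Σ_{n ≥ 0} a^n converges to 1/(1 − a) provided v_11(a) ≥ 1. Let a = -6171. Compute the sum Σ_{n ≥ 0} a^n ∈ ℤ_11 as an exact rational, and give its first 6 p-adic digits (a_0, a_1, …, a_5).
Σ a^n = 1/(1 − a) = 1/6172;  first 6 digits = (1, 0, 4, 6, 4, 5)

v_11(a) = 2 ≥ 1, so the series converges in ℤ_11 to 1/(1 − a) = 1/(1 − (-6171)) = 1/6172. Expand this rational in ℤ_11: compute digits iteratively via d_i = x_i mod 11, x_{i+1} = (x_i − d_i)/11. The first 6 digits are (1, 0, 4, 6, 4, 5).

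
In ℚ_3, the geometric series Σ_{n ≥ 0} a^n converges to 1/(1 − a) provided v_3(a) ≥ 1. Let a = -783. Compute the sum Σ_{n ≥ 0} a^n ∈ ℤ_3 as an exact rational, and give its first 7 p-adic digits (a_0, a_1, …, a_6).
Σ a^n = 1/(1 − a) = 1/784;  first 7 digits = (1, 0, 0, 1, 2, 2, 2)

v_3(a) = 3 ≥ 1, so the series converges in ℤ_3 to 1/(1 − a) = 1/(1 − (-783)) = 1/784. Expand this rational in ℤ_3: compute digits iteratively via d_i = x_i mod 3, x_{i+1} = (x_i − d_i)/3. The first 7 digits are (1, 0, 0, 1, 2, 2, 2).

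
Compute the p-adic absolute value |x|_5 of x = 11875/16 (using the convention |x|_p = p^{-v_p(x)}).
|11875/16|_5 = 1/625

Step 1 — compute v_5(x) by factoring powers of 5 out of the numerator and denominator: v_5(11875/16) = 4. Step 2 — apply |x|_p = p^{-v_p(x)} = 5^{-4} = 1/625.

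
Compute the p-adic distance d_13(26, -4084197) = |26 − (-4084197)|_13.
d_13(26, -4084197) = 1/371293

Step 1 — x − y = 26 − (-4084197) = 4084223. Step 2 — v_13(4084223) = 5 (factor: 4084223 = (13^5 · 11); the sign does not affect v_p). Step 3 — |x − y|_13 = 13^{-5} = 1/371293.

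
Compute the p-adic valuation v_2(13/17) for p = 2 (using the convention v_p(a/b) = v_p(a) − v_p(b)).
v_2(13/17) = 0

Factor powers of 2 from the numerator and denominator of the reduced fraction: 13 = 2^0 · 13 and 17 = 2^0 · 17. Apply v_p(a/b) = v_p(a) − v_p(b): v_2(13/17) = 0 − 0 = 0.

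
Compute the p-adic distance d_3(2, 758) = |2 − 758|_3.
d_3(2, 758) = 1/27

Step 1 — x − y = 2 − 758 = -756. Step 2 — v_3(-756) = 3 (factor: -756 = −(3^3 · 28); the sign does not affect v_p). Step 3 — |x − y|_3 = 3^{-3} = 1/27.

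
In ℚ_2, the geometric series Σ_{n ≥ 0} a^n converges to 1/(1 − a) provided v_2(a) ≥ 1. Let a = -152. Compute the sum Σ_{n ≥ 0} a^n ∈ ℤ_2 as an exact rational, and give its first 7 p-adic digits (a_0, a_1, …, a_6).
Σ a^n = 1/(1 − a) = 1/153;  first 7 digits = (1, 0, 0, 1, 0, 1, 0)

v_2(a) = 3 ≥ 1, so the series converges in ℤ_2 to 1/(1 − a) = 1/(1 − (-152)) = 1/153. Expand this rational in ℤ_2: compute digits iteratively via d_i = x_i mod 2, x_{i+1} = (x_i − d_i)/2. The first 7 digits are (1, 0, 0, 1, 0, 1, 0).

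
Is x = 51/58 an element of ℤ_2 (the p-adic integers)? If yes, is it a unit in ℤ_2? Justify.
x ∉ ℤ_2 (v_2(x) = -1 < 0)

ℤ_2 = {x ∈ ℚ_2 : v_2(x) ≥ 0} and ℤ_2^× = {x ∈ ℤ_2 : v_2(x) = 0}. Here v_2(51/58) = v_2(num) − v_2(den) = -1; compare against these criteria.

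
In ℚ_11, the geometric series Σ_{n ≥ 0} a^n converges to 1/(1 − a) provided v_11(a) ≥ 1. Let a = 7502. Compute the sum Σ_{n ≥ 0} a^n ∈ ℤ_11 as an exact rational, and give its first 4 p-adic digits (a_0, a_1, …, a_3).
Σ a^n = 1/(1 − a) = -1/7501;  first 4 digits = (1, 0, 7, 5)

v_11(a) = 2 ≥ 1, so the series converges in ℤ_11 to 1/(1 − a) = 1/(1 − 7502) = -1/7501. Expand this rational in ℤ_11: compute digits iteratively via d_i = x_i mod 11, x_{i+1} = (x_i − d_i)/11. The first 4 digits are (1, 0, 7, 5).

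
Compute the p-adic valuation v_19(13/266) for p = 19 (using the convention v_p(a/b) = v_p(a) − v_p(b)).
v_19(13/266) = -1

Factor powers of 19 from the numerator and denominator of the reduced fraction: 13 = 19^0 · 13 and 266 = 19^1 · 14. Apply v_p(a/b) = v_p(a) − v_p(b): v_19(13/266) = 0 − 1 = -1.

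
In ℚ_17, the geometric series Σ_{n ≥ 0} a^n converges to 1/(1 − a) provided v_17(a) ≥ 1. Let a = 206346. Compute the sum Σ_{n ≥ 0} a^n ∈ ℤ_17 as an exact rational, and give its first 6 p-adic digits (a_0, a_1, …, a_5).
Σ a^n = 1/(1 − a) = -1/206345;  first 6 digits = (1, 0, 0, 8, 2, 0)

v_17(a) = 3 ≥ 1, so the series converges in ℤ_17 to 1/(1 − a) = 1/(1 − 206346) = -1/206345. Expand this rational in ℤ_17: compute digits iteratively via d_i = x_i mod 17, x_{i+1} = (x_i − d_i)/17. The first 6 digits are (1, 0, 0, 8, 2, 0).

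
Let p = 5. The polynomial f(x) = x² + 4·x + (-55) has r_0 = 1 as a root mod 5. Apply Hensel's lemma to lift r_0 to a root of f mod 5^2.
r_1 = 1 (mod 25)

Hensel: r_{i+1} = r_i − f(r_i)·(f′(r_i))^{-1} mod 5^{i+2}, f′(x) = 2x + 4. Iterate:
  r_0 = 1 (mod 5)
  r_1 = 1 (mod 25)
Final: r = 1 satisfies f(r) ≡ 0 mod 5^2.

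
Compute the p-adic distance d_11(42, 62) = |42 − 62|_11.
d_11(42, 62) = 1

Step 1 — x − y = 42 − 62 = -20. Step 2 — v_11(-20) = 0 (factor: -20 = −(11^0 · 20); the sign does not affect v_p). Step 3 — |x − y|_11 = 11^{0} = 1.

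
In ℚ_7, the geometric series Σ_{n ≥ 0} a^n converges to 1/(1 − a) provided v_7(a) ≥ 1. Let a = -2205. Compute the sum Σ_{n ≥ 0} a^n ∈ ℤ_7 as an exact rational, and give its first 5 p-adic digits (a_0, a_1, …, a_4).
Σ a^n = 1/(1 − a) = 1/2206;  first 5 digits = (1, 0, 4, 0, 1)

v_7(a) = 2 ≥ 1, so the series converges in ℤ_7 to 1/(1 − a) = 1/(1 − (-2205)) = 1/2206. Expand this rational in ℤ_7: compute digits iteratively via d_i = x_i mod 7, x_{i+1} = (x_i − d_i)/7. The first 5 digits are (1, 0, 4, 0, 1).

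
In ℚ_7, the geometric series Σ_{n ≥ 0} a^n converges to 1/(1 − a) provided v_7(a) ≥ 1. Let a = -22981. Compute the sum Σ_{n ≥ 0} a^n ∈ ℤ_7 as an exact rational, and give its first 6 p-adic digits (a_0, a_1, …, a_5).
Σ a^n = 1/(1 − a) = 1/22982;  first 6 digits = (1, 0, 0, 3, 4, 5)

v_7(a) = 3 ≥ 1, so the series converges in ℤ_7 to 1/(1 − a) = 1/(1 − (-22981)) = 1/22982. Expand this rational in ℤ_7: compute digits iteratively via d_i = x_i mod 7, x_{i+1} = (x_i − d_i)/7. The first 6 digits are (1, 0, 0, 3, 4, 5).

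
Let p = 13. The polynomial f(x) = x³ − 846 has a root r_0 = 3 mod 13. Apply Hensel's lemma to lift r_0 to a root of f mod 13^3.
r_2 = 2005 (mod 2197)

Hensel: r_{i+1} = r_i − f(r_i)/f′(r_i) mod 13^{i+2}, where f′(x) = 3x². Iterate:
  r_0 = 3 (mod 13)
  r_1 = 146 (mod 169)
  r_2 = 2005 (mod 2197)
Final: r = 2005 with f(r) ≡ 0 mod 13^3.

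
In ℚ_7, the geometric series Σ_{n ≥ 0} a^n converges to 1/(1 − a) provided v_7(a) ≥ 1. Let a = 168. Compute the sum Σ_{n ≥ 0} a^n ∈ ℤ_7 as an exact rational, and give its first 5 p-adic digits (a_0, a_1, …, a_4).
Σ a^n = 1/(1 − a) = -1/167;  first 5 digits = (1, 3, 5, 4, 2)

v_7(a) = 1 ≥ 1, so the series converges in ℤ_7 to 1/(1 − a) = 1/(1 − 168) = -1/167. Expand this rational in ℤ_7: compute digits iteratively via d_i = x_i mod 7, x_{i+1} = (x_i − d_i)/7. The first 5 digits are (1, 3, 5, 4, 2).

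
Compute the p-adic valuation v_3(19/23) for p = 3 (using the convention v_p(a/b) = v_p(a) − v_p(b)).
v_3(19/23) = 0

Factor powers of 3 from the numerator and denominator of the reduced fraction: 19 = 3^0 · 19 and 23 = 3^0 · 23. Apply v_p(a/b) = v_p(a) − v_p(b): v_3(19/23) = 0 − 0 = 0.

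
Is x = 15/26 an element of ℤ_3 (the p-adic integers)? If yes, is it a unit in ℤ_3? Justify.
x ∈ ℤ_3 but not a unit; v_3(x) = 1 > 0

ℤ_3 = {x ∈ ℚ_3 : v_3(x) ≥ 0} and ℤ_3^× = {x ∈ ℤ_3 : v_3(x) = 0}. Here v_3(15/26) = v_3(num) − v_3(den) = 1; compare against these criteria.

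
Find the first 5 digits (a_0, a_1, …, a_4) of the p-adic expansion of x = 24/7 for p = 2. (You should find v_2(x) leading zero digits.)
(a_0, …, a_4) = (0, 0, 0, 1, 0)

v_2(24/7) = 3, so a_0 = ... = a_2 = 0. Factor out: x = 2^3 · u with u = 3/7 a unit in ℤ_2. Expand u iteratively via a_{v+i} = u_i mod 2, u_{i+1} = (u_i − a_{v+i})/2:
  u_0 = 3/7;  a_3 = 1;  u_1 = (u_0 − 1)/2 = -2/7
  u_1 = -2/7;  a_4 = 0;  u_2 = (u_1 − 0)/2 = -1/7
Digits: (0, 0, 0, 1, 0).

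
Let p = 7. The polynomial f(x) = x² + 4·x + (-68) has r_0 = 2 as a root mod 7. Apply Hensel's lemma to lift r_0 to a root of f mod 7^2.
r_1 = 9 (mod 49)

Hensel: r_{i+1} = r_i − f(r_i)·(f′(r_i))^{-1} mod 7^{i+2}, f′(x) = 2x + 4. Iterate:
  r_0 = 2 (mod 7)
  r_1 = 9 (mod 49)
Final: r = 9 satisfies f(r) ≡ 0 mod 7^2.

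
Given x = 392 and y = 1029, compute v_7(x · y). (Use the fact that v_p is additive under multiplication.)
v_7(403368) = 5

v_p(x) = 2 (factor: 392 = 7^2 · 8); v_p(y) = 3 (factor: 1029 = 7^3 · 3). Additivity: v_p(xy) = v_p(x) + v_p(y) = 2 + 3 = 5. (Direct check: xy = 403368 = 7^5 · (24).)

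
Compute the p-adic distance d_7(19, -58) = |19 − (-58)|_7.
d_7(19, -58) = 1/7

Step 1 — x − y = 19 − (-58) = 77. Step 2 — v_7(77) = 1 (factor: 77 = (7^1 · 11); the sign does not affect v_p). Step 3 — |x − y|_7 = 7^{-1} = 1/7.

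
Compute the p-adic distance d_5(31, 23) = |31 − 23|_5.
d_5(31, 23) = 1

Step 1 — x − y = 31 − 23 = 8. Step 2 — v_5(8) = 0 (factor: 8 = (5^0 · 8); the sign does not affect v_p). Step 3 — |x − y|_5 = 5^{0} = 1.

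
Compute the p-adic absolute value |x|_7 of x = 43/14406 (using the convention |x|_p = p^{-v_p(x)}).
|43/14406|_7 = 2401

Step 1 — compute v_7(x) by factoring powers of 7 out of the numerator and denominator: v_7(43/14406) = -4. Step 2 — apply |x|_p = p^{-v_p(x)} = 7^{4} = 2401.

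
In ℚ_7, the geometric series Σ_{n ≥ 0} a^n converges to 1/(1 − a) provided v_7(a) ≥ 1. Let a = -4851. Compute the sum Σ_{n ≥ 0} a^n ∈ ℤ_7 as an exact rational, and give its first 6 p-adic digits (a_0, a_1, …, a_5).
Σ a^n = 1/(1 − a) = 1/4852;  first 6 digits = (1, 0, 6, 6, 5, 6)

v_7(a) = 2 ≥ 1, so the series converges in ℤ_7 to 1/(1 − a) = 1/(1 − (-4851)) = 1/4852. Expand this rational in ℤ_7: compute digits iteratively via d_i = x_i mod 7, x_{i+1} = (x_i − d_i)/7. The first 6 digits are (1, 0, 6, 6, 5, 6).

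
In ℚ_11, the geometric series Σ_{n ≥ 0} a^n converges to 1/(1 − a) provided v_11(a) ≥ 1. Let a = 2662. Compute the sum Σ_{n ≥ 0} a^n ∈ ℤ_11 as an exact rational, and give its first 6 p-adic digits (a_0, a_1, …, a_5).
Σ a^n = 1/(1 − a) = -1/2661;  first 6 digits = (1, 0, 0, 2, 0, 0)

v_11(a) = 3 ≥ 1, so the series converges in ℤ_11 to 1/(1 − a) = 1/(1 − 2662) = -1/2661. Expand this rational in ℤ_11: compute digits iteratively via d_i = x_i mod 11, x_{i+1} = (x_i − d_i)/11. The first 6 digits are (1, 0, 0, 2, 0, 0).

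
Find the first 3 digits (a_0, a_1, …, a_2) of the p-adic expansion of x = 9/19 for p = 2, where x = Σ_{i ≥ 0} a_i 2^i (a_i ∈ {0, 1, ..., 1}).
(a_0, …, a_2) = (1, 1, 0)

v_2(9/19) = 0 (numerator and denominator both coprime to 2), so x ∈ ℤ_2^×. Compute digits iteratively via a_i = x_i mod 2, x_{i+1} = (x_i − a_i)/2, with x_0 = x:
  x_0 = 9/19;  a_0 = 1;  x_1 = (x_0 − 1)/2 = -5/19
  x_1 = -5/19;  a_1 = 1;  x_2 = (x_1 − 1)/2 = -12/19
  x_2 = -12/19;  a_2 = 0;  x_3 = (x_2 − 0)/2 = -6/19
Digits: (1, 1, 0).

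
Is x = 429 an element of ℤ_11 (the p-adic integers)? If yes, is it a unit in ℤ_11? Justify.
x ∈ ℤ_11 but not a unit; v_11(x) = 1 > 0

ℤ_11 = {x ∈ ℚ_11 : v_11(x) ≥ 0} and ℤ_11^× = {x ∈ ℤ_11 : v_11(x) = 0}. Here v_11(429) = v_11(num) − v_11(den) = 1; compare against these criteria.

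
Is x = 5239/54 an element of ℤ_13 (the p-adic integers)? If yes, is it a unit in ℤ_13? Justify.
x ∈ ℤ_13 but not a unit; v_13(x) = 2 > 0

ℤ_13 = {x ∈ ℚ_13 : v_13(x) ≥ 0} and ℤ_13^× = {x ∈ ℤ_13 : v_13(x) = 0}. Here v_13(5239/54) = v_13(num) − v_13(den) = 2; compare against these criteria.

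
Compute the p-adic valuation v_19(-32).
v_19(-32) = 0

v_19(n) is the largest exponent k such that 19^k divides n. Factor out: -32 = -19^0 · 32. (Sign doesn't affect v_p.) So v_19(-32) = 0.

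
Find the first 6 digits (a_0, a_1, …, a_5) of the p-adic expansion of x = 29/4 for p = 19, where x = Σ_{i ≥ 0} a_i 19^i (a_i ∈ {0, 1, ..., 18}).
(a_0, …, a_5) = (12, 14, 4, 14, 4, 14)

v_19(29/4) = 0 (numerator and denominator both coprime to 19), so x ∈ ℤ_19^×. Compute digits iteratively via a_i = x_i mod 19, x_{i+1} = (x_i − a_i)/19, with x_0 = x:
  x_0 = 29/4;  a_0 = 12;  x_1 = (x_0 − 12)/19 = -1/4
  x_1 = -1/4;  a_1 = 14;  x_2 = (x_1 − 14)/19 = -3/4
  x_2 = -3/4;  a_2 = 4;  x_3 = (x_2 − 4)/19 = -1/4
  x_3 = -1/4;  a_3 = 14;  x_4 = (x_3 − 14)/19 = -3/4
  x_4 = -3/4;  a_4 = 4;  x_5 = (x_4 − 4)/19 = -1/4
  x_5 = -1/4;  a_5 = 14;  x_6 = (x_5 − 14)/19 = -3/4
Digits: (12, 14, 4, 14, 4, 14).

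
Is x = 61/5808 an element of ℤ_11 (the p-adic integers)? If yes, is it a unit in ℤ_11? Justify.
x ∉ ℤ_11 (v_11(x) = -2 < 0)

ℤ_11 = {x ∈ ℚ_11 : v_11(x) ≥ 0} and ℤ_11^× = {x ∈ ℤ_11 : v_11(x) = 0}. Here v_11(61/5808) = v_11(num) − v_11(den) = -2; compare against these criteria.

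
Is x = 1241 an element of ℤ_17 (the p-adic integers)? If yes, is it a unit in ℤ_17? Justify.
x ∈ ℤ_17 but not a unit; v_17(x) = 1 > 0

ℤ_17 = {x ∈ ℚ_17 : v_17(x) ≥ 0} and ℤ_17^× = {x ∈ ℤ_17 : v_17(x) = 0}. Here v_17(1241) = v_17(num) − v_17(den) = 1; compare against these criteria.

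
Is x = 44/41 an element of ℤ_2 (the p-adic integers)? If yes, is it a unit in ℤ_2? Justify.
x ∈ ℤ_2 but not a unit; v_2(x) = 2 > 0

ℤ_2 = {x ∈ ℚ_2 : v_2(x) ≥ 0} and ℤ_2^× = {x ∈ ℤ_2 : v_2(x) = 0}. Here v_2(44/41) = v_2(num) − v_2(den) = 2; compare against these criteria.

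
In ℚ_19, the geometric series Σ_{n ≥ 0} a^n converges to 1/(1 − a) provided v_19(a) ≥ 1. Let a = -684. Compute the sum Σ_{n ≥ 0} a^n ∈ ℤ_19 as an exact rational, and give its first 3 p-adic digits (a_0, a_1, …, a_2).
Σ a^n = 1/(1 − a) = 1/685;  first 3 digits = (1, 2, 2)

v_19(a) = 1 ≥ 1, so the series converges in ℤ_19 to 1/(1 − a) = 1/(1 − (-684)) = 1/685. Expand this rational in ℤ_19: compute digits iteratively via d_i = x_i mod 19, x_{i+1} = (x_i − d_i)/19. The first 3 digits are (1, 2, 2).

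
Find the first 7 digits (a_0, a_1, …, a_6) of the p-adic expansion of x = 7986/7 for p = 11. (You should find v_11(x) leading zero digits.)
(a_0, …, a_6) = (0, 0, 0, 4, 6, 1, 3)

v_11(7986/7) = 3, so a_0 = ... = a_2 = 0. Factor out: x = 11^3 · u with u = 6/7 a unit in ℤ_11. Expand u iteratively via a_{v+i} = u_i mod 11, u_{i+1} = (u_i − a_{v+i})/11:
  u_0 = 6/7;  a_3 = 4;  u_1 = (u_0 − 4)/11 = -2/7
  u_1 = -2/7;  a_4 = 6;  u_2 = (u_1 − 6)/11 = -4/7
  u_2 = -4/7;  a_5 = 1;  u_3 = (u_2 − 1)/11 = -1/7
  u_3 = -1/7;  a_6 = 3;  u_4 = (u_3 − 3)/11 = -2/7
Digits: (0, 0, 0, 4, 6, 1, 3).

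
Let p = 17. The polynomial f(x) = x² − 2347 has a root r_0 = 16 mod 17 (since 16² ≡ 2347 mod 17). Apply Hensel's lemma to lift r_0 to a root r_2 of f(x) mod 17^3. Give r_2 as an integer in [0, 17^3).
r_2 = 1427 (mod 4913)

Hensel's recurrence: r_{i+1} = r_i − f(r_i)·(f′(r_i))^{-1} mod 17^{i+2}, with f′(x) = 2x. Iterate:
  r_0 = 16 (mod 17)
  r_1 = 271 (mod 289)
  r_2 = 1427 (mod 4913)
Final: r_2 = 1427, and one checks f(r_2) ≡ 0 mod 17^3.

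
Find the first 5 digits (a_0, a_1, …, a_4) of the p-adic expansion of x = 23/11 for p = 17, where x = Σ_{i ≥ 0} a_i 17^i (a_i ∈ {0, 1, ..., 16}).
(a_0, …, a_4) = (16, 10, 4, 9, 1)

v_17(23/11) = 0 (numerator and denominator both coprime to 17), so x ∈ ℤ_17^×. Compute digits iteratively via a_i = x_i mod 17, x_{i+1} = (x_i − a_i)/17, with x_0 = x:
  x_0 = 23/11;  a_0 = 16;  x_1 = (x_0 − 16)/17 = -9/11
  x_1 = -9/11;  a_1 = 10;  x_2 = (x_1 − 10)/17 = -7/11
  x_2 = -7/11;  a_2 = 4;  x_3 = (x_2 − 4)/17 = -3/11
  x_3 = -3/11;  a_3 = 9;  x_4 = (x_3 − 9)/17 = -6/11
  x_4 = -6/11;  a_4 = 1;  x_5 = (x_4 − 1)/17 = -1/11
Digits: (16, 10, 4, 9, 1).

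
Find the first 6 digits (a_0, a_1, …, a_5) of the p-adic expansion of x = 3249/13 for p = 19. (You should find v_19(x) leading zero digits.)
(a_0, …, a_5) = (0, 0, 8, 4, 10, 17)

v_19(3249/13) = 2, so a_0 = ... = a_1 = 0. Factor out: x = 19^2 · u with u = 9/13 a unit in ℤ_19. Expand u iteratively via a_{v+i} = u_i mod 19, u_{i+1} = (u_i − a_{v+i})/19:
  u_0 = 9/13;  a_2 = 8;  u_1 = (u_0 − 8)/19 = -5/13
  u_1 = -5/13;  a_3 = 4;  u_2 = (u_1 − 4)/19 = -3/13
  u_2 = -3/13;  a_4 = 10;  u_3 = (u_2 − 10)/19 = -7/13
  u_3 = -7/13;  a_5 = 17;  u_4 = (u_3 − 17)/19 = -12/13
Digits: (0, 0, 8, 4, 10, 17).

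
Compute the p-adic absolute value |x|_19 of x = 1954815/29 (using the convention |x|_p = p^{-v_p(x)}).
|1954815/29|_19 = 1/130321

Step 1 — compute v_19(x) by factoring powers of 19 out of the numerator and denominator: v_19(1954815/29) = 4. Step 2 — apply |x|_p = p^{-v_p(x)} = 19^{-4} = 1/130321.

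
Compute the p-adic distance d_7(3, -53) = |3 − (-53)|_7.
d_7(3, -53) = 1/7

Step 1 — x − y = 3 − (-53) = 56. Step 2 — v_7(56) = 1 (factor: 56 = (7^1 · 8); the sign does not affect v_p). Step 3 — |x − y|_7 = 7^{-1} = 1/7.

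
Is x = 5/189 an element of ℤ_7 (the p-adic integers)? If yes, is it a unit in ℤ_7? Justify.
x ∉ ℤ_7 (v_7(x) = -1 < 0)

ℤ_7 = {x ∈ ℚ_7 : v_7(x) ≥ 0} and ℤ_7^× = {x ∈ ℤ_7 : v_7(x) = 0}. Here v_7(5/189) = v_7(num) − v_7(den) = -1; compare against these criteria.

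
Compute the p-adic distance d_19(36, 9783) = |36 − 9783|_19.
d_19(36, 9783) = 1/361

Step 1 — x − y = 36 − 9783 = -9747. Step 2 — v_19(-9747) = 2 (factor: -9747 = −(19^2 · 27); the sign does not affect v_p). Step 3 — |x − y|_19 = 19^{-2} = 1/361.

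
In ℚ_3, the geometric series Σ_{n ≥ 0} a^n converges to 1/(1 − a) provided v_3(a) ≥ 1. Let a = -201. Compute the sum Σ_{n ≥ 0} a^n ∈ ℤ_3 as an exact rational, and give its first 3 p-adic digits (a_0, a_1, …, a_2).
Σ a^n = 1/(1 − a) = 1/202;  first 3 digits = (1, 2, 2)

v_3(a) = 1 ≥ 1, so the series converges in ℤ_3 to 1/(1 − a) = 1/(1 − (-201)) = 1/202. Expand this rational in ℤ_3: compute digits iteratively via d_i = x_i mod 3, x_{i+1} = (x_i − d_i)/3. The first 3 digits are (1, 2, 2).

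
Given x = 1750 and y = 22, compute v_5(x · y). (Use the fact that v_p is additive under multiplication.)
v_5(38500) = 3

v_p(x) = 3 (factor: 1750 = 5^3 · 14); v_p(y) = 0 (factor: 22 = 5^0 · 22). Additivity: v_p(xy) = v_p(x) + v_p(y) = 3 + 0 = 3. (Direct check: xy = 38500 = 5^3 · (308).)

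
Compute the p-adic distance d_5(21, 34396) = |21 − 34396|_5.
d_5(21, 34396) = 1/3125

Step 1 — x − y = 21 − 34396 = -34375. Step 2 — v_5(-34375) = 5 (factor: -34375 = −(5^5 · 11); the sign does not affect v_p). Step 3 — |x − y|_5 = 5^{-5} = 1/3125.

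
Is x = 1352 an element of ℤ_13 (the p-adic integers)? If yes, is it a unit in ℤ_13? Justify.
x ∈ ℤ_13 but not a unit; v_13(x) = 2 > 0

ℤ_13 = {x ∈ ℚ_13 : v_13(x) ≥ 0} and ℤ_13^× = {x ∈ ℤ_13 : v_13(x) = 0}. Here v_13(1352) = v_13(num) − v_13(den) = 2; compare against these criteria.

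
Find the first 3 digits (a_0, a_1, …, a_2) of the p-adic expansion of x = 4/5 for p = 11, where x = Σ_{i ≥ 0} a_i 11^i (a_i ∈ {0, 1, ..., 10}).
(a_0, …, a_2) = (3, 2, 2)

v_11(4/5) = 0 (numerator and denominator both coprime to 11), so x ∈ ℤ_11^×. Compute digits iteratively via a_i = x_i mod 11, x_{i+1} = (x_i − a_i)/11, with x_0 = x:
  x_0 = 4/5;  a_0 = 3;  x_1 = (x_0 − 3)/11 = -1/5
  x_1 = -1/5;  a_1 = 2;  x_2 = (x_1 − 2)/11 = -1/5
  x_2 = -1/5;  a_2 = 2;  x_3 = (x_2 − 2)/11 = -1/5
Digits: (3, 2, 2).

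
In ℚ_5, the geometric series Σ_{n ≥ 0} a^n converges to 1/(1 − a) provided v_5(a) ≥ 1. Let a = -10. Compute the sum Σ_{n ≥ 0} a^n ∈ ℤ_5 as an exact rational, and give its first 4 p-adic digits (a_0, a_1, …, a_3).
Σ a^n = 1/(1 − a) = 1/11;  first 4 digits = (1, 3, 3, 2)

v_5(a) = 1 ≥ 1, so the series converges in ℤ_5 to 1/(1 − a) = 1/(1 − (-10)) = 1/11. Expand this rational in ℤ_5: compute digits iteratively via d_i = x_i mod 5, x_{i+1} = (x_i − d_i)/5. The first 4 digits are (1, 3, 3, 2).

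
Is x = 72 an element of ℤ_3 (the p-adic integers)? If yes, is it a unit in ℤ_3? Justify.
x ∈ ℤ_3 but not a unit; v_3(x) = 2 > 0

ℤ_3 = {x ∈ ℚ_3 : v_3(x) ≥ 0} and ℤ_3^× = {x ∈ ℤ_3 : v_3(x) = 0}. Here v_3(72) = v_3(num) − v_3(den) = 2; compare against these criteria.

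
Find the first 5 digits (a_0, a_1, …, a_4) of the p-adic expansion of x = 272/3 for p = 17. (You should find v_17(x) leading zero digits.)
(a_0, …, a_4) = (0, 11, 11, 5, 11)

v_17(272/3) = 1, so a_0 = ... = a_0 = 0. Factor out: x = 17^1 · u with u = 16/3 a unit in ℤ_17. Expand u iteratively via a_{v+i} = u_i mod 17, u_{i+1} = (u_i − a_{v+i})/17:
  u_0 = 16/3;  a_1 = 11;  u_1 = (u_0 − 11)/17 = -1/3
  u_1 = -1/3;  a_2 = 11;  u_2 = (u_1 − 11)/17 = -2/3
  u_2 = -2/3;  a_3 = 5;  u_3 = (u_2 − 5)/17 = -1/3
  u_3 = -1/3;  a_4 = 11;  u_4 = (u_3 − 11)/17 = -2/3
Digits: (0, 11, 11, 5, 11).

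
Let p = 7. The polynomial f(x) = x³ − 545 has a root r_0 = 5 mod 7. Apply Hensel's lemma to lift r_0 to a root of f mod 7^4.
r_3 = 1755 (mod 2401)

Hensel: r_{i+1} = r_i − f(r_i)/f′(r_i) mod 7^{i+2}, where f′(x) = 3x². Iterate:
  r_0 = 5 (mod 7)
  r_1 = 40 (mod 49)
  r_2 = 40 (mod 343)
  r_3 = 1755 (mod 2401)
Final: r = 1755 with f(r) ≡ 0 mod 7^4.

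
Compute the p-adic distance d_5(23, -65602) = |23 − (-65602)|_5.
d_5(23, -65602) = 1/3125

Step 1 — x − y = 23 − (-65602) = 65625. Step 2 — v_5(65625) = 5 (factor: 65625 = (5^5 · 21); the sign does not affect v_p). Step 3 — |x − y|_5 = 5^{-5} = 1/3125.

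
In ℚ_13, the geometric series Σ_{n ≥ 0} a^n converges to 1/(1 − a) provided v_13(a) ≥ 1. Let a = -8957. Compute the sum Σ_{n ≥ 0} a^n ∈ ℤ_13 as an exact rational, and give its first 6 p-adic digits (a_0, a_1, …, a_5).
Σ a^n = 1/(1 − a) = 1/8958;  first 6 digits = (1, 0, 12, 8, 0, 8)

v_13(a) = 2 ≥ 1, so the series converges in ℤ_13 to 1/(1 − a) = 1/(1 − (-8957)) = 1/8958. Expand this rational in ℤ_13: compute digits iteratively via d_i = x_i mod 13, x_{i+1} = (x_i − d_i)/13. The first 6 digits are (1, 0, 12, 8, 0, 8).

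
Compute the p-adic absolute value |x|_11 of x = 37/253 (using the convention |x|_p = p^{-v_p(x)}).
|37/253|_11 = 11

Step 1 — compute v_11(x) by factoring powers of 11 out of the numerator and denominator: v_11(37/253) = -1. Step 2 — apply |x|_p = p^{-v_p(x)} = 11^{1} = 11.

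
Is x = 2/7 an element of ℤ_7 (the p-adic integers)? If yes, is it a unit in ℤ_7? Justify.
x ∉ ℤ_7 (v_7(x) = -1 < 0)

ℤ_7 = {x ∈ ℚ_7 : v_7(x) ≥ 0} and ℤ_7^× = {x ∈ ℤ_7 : v_7(x) = 0}. Here v_7(2/7) = v_7(num) − v_7(den) = -1; compare against these criteria.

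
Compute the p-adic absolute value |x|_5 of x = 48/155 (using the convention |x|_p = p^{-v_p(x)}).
|48/155|_5 = 5

Step 1 — compute v_5(x) by factoring powers of 5 out of the numerator and denominator: v_5(48/155) = -1. Step 2 — apply |x|_p = p^{-v_p(x)} = 5^{1} = 5.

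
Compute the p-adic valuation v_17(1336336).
v_17(1336336) = 4

v_17(n) is the largest exponent k such that 17^k divides n. Factor out: 1336336 = 17^4 · 16. (Sign doesn't affect v_p.) So v_17(1336336) = 4.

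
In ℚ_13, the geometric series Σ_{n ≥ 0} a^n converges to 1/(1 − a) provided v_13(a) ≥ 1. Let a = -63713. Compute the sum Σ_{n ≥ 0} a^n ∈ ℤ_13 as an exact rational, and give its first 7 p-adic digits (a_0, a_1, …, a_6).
Σ a^n = 1/(1 − a) = 1/63714;  first 7 digits = (1, 0, 0, 10, 10, 12, 8)

v_13(a) = 3 ≥ 1, so the series converges in ℤ_13 to 1/(1 − a) = 1/(1 − (-63713)) = 1/63714. Expand this rational in ℤ_13: compute digits iteratively via d_i = x_i mod 13, x_{i+1} = (x_i − d_i)/13. The first 7 digits are (1, 0, 0, 10, 10, 12, 8).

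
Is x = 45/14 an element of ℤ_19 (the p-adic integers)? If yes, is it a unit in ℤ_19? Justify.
x ∈ ℤ_19^× (unit); v_19(x) = 0

ℤ_19 = {x ∈ ℚ_19 : v_19(x) ≥ 0} and ℤ_19^× = {x ∈ ℤ_19 : v_19(x) = 0}. Here v_19(45/14) = v_19(num) − v_19(den) = 0; compare against these criteria.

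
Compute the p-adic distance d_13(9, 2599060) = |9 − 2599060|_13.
d_13(9, 2599060) = 1/371293

Step 1 — x − y = 9 − 2599060 = -2599051. Step 2 — v_13(-2599051) = 5 (factor: -2599051 = −(13^5 · 7); the sign does not affect v_p). Step 3 — |x − y|_13 = 13^{-5} = 1/371293.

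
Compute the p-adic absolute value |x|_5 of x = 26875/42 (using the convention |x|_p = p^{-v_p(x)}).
|26875/42|_5 = 1/625

Step 1 — compute v_5(x) by factoring powers of 5 out of the numerator and denominator: v_5(26875/42) = 4. Step 2 — apply |x|_p = p^{-v_p(x)} = 5^{-4} = 1/625.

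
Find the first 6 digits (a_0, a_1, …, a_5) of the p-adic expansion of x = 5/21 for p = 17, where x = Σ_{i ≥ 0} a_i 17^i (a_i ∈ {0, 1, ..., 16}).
(a_0, …, a_5) = (14, 0, 4, 3, 16, 12)

v_17(5/21) = 0 (numerator and denominator both coprime to 17), so x ∈ ℤ_17^×. Compute digits iteratively via a_i = x_i mod 17, x_{i+1} = (x_i − a_i)/17, with x_0 = x:
  x_0 = 5/21;  a_0 = 14;  x_1 = (x_0 − 14)/17 = -17/21
  x_1 = -17/21;  a_1 = 0;  x_2 = (x_1 − 0)/17 = -1/21
  x_2 = -1/21;  a_2 = 4;  x_3 = (x_2 − 4)/17 = -5/21
  x_3 = -5/21;  a_3 = 3;  x_4 = (x_3 − 3)/17 = -4/21
  x_4 = -4/21;  a_4 = 16;  x_5 = (x_4 − 16)/17 = -20/21
  x_5 = -20/21;  a_5 = 12;  x_6 = (x_5 − 12)/17 = -16/21
Digits: (14, 0, 4, 3, 16, 12).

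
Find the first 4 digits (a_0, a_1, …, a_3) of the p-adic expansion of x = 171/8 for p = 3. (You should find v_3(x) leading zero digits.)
(a_0, …, a_3) = (0, 0, 2, 2)

v_3(171/8) = 2, so a_0 = ... = a_1 = 0. Factor out: x = 3^2 · u with u = 19/8 a unit in ℤ_3. Expand u iteratively via a_{v+i} = u_i mod 3, u_{i+1} = (u_i − a_{v+i})/3:
  u_0 = 19/8;  a_2 = 2;  u_1 = (u_0 − 2)/3 = 1/8
  u_1 = 1/8;  a_3 = 2;  u_2 = (u_1 − 2)/3 = -5/8
Digits: (0, 0, 2, 2).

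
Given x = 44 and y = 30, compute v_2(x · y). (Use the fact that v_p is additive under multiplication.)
v_2(1320) = 3

v_p(x) = 2 (factor: 44 = 2^2 · 11); v_p(y) = 1 (factor: 30 = 2^1 · 15). Additivity: v_p(xy) = v_p(x) + v_p(y) = 2 + 1 = 3. (Direct check: xy = 1320 = 2^3 · (165).)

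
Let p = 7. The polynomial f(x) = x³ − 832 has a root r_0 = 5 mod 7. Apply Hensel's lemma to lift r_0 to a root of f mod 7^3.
r_2 = 117 (mod 343)

Hensel: r_{i+1} = r_i − f(r_i)/f′(r_i) mod 7^{i+2}, where f′(x) = 3x². Iterate:
  r_0 = 5 (mod 7)
  r_1 = 19 (mod 49)
  r_2 = 117 (mod 343)
Final: r = 117 with f(r) ≡ 0 mod 7^3.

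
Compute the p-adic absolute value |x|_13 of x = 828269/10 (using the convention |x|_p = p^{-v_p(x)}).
|828269/10|_13 = 1/28561

Step 1 — compute v_13(x) by factoring powers of 13 out of the numerator and denominator: v_13(828269/10) = 4. Step 2 — apply |x|_p = p^{-v_p(x)} = 13^{-4} = 1/28561.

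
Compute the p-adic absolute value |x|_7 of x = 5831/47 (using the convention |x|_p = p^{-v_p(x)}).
|5831/47|_7 = 1/343

Step 1 — compute v_7(x) by factoring powers of 7 out of the numerator and denominator: v_7(5831/47) = 3. Step 2 — apply |x|_p = p^{-v_p(x)} = 7^{-3} = 1/343.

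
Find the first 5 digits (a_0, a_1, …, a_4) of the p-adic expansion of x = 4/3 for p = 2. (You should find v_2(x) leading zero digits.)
(a_0, …, a_4) = (0, 0, 1, 1, 0)

v_2(4/3) = 2, so a_0 = ... = a_1 = 0. Factor out: x = 2^2 · u with u = 1/3 a unit in ℤ_2. Expand u iteratively via a_{v+i} = u_i mod 2, u_{i+1} = (u_i − a_{v+i})/2:
  u_0 = 1/3;  a_2 = 1;  u_1 = (u_0 − 1)/2 = -1/3
  u_1 = -1/3;  a_3 = 1;  u_2 = (u_1 − 1)/2 = -2/3
  u_2 = -2/3;  a_4 = 0;  u_3 = (u_2 − 0)/2 = -1/3
Digits: (0, 0, 1, 1, 0).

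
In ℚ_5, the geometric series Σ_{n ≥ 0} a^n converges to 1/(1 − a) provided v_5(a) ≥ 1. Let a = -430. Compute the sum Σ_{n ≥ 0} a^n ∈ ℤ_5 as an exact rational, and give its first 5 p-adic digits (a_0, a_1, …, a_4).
Σ a^n = 1/(1 − a) = 1/431;  first 5 digits = (1, 4, 3, 4, 4)

v_5(a) = 1 ≥ 1, so the series converges in ℤ_5 to 1/(1 − a) = 1/(1 − (-430)) = 1/431. Expand this rational in ℤ_5: compute digits iteratively via d_i = x_i mod 5, x_{i+1} = (x_i − d_i)/5. The first 5 digits are (1, 4, 3, 4, 4).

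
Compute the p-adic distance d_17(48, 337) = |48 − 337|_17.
d_17(48, 337) = 1/289

Step 1 — x − y = 48 − 337 = -289. Step 2 — v_17(-289) = 2 (factor: -289 = −(17^2 · 1); the sign does not affect v_p). Step 3 — |x − y|_17 = 17^{-2} = 1/289.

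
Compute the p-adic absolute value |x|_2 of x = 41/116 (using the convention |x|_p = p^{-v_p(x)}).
|41/116|_2 = 4

Step 1 — compute v_2(x) by factoring powers of 2 out of the numerator and denominator: v_2(41/116) = -2. Step 2 — apply |x|_p = p^{-v_p(x)} = 2^{2} = 4.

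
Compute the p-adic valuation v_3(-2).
v_3(-2) = 0

v_3(n) is the largest exponent k such that 3^k divides n. Factor out: -2 = -3^0 · 2. (Sign doesn't affect v_p.) So v_3(-2) = 0.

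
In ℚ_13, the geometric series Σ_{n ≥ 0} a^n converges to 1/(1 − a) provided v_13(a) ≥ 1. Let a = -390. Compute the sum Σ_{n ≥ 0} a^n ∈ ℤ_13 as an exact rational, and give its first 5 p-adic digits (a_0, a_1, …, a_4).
Σ a^n = 1/(1 − a) = 1/391;  first 5 digits = (1, 9, 0, 5, 4)

v_13(a) = 1 ≥ 1, so the series converges in ℤ_13 to 1/(1 − a) = 1/(1 − (-390)) = 1/391. Expand this rational in ℤ_13: compute digits iteratively via d_i = x_i mod 13, x_{i+1} = (x_i − d_i)/13. The first 5 digits are (1, 9, 0, 5, 4).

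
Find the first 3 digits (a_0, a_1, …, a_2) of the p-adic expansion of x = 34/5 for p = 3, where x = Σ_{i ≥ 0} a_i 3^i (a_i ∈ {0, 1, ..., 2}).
(a_0, …, a_2) = (2, 1, 2)

v_3(34/5) = 0 (numerator and denominator both coprime to 3), so x ∈ ℤ_3^×. Compute digits iteratively via a_i = x_i mod 3, x_{i+1} = (x_i − a_i)/3, with x_0 = x:
  x_0 = 34/5;  a_0 = 2;  x_1 = (x_0 − 2)/3 = 8/5
  x_1 = 8/5;  a_1 = 1;  x_2 = (x_1 − 1)/3 = 1/5
  x_2 = 1/5;  a_2 = 2;  x_3 = (x_2 − 2)/3 = -3/5
Digits: (2, 1, 2).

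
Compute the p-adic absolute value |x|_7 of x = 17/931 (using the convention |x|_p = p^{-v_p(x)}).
|17/931|_7 = 49

Step 1 — compute v_7(x) by factoring powers of 7 out of the numerator and denominator: v_7(17/931) = -2. Step 2 — apply |x|_p = p^{-v_p(x)} = 7^{2} = 49.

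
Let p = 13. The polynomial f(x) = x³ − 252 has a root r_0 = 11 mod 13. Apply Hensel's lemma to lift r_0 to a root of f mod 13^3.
r_2 = 1597 (mod 2197)

Hensel: r_{i+1} = r_i − f(r_i)/f′(r_i) mod 13^{i+2}, where f′(x) = 3x². Iterate:
  r_0 = 11 (mod 13)
  r_1 = 76 (mod 169)
  r_2 = 1597 (mod 2197)
Final: r = 1597 with f(r) ≡ 0 mod 13^3.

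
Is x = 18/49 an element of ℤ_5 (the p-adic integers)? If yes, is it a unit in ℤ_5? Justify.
x ∈ ℤ_5^× (unit); v_5(x) = 0

ℤ_5 = {x ∈ ℚ_5 : v_5(x) ≥ 0} and ℤ_5^× = {x ∈ ℤ_5 : v_5(x) = 0}. Here v_5(18/49) = v_5(num) − v_5(den) = 0; compare against these criteria.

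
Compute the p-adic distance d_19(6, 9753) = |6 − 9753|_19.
d_19(6, 9753) = 1/361

Step 1 — x − y = 6 − 9753 = -9747. Step 2 — v_19(-9747) = 2 (factor: -9747 = −(19^2 · 27); the sign does not affect v_p). Step 3 — |x − y|_19 = 19^{-2} = 1/361.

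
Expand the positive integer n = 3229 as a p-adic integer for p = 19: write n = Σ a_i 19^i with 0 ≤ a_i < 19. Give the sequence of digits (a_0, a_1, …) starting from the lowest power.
(a_0, a_1, …) = (18, 17, 8)

Repeated division by 19 gives the digits low-to-high: 3229 = 18 + 17·19^1 + 8·19^2. Digit sequence: (18, 17, 8).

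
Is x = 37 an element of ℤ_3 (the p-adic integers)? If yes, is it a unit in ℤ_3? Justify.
x ∈ ℤ_3^× (unit); v_3(x) = 0

ℤ_3 = {x ∈ ℚ_3 : v_3(x) ≥ 0} and ℤ_3^× = {x ∈ ℤ_3 : v_3(x) = 0}. Here v_3(37) = v_3(num) − v_3(den) = 0; compare against these criteria.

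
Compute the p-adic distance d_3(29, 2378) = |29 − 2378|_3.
d_3(29, 2378) = 1/81

Step 1 — x − y = 29 − 2378 = -2349. Step 2 — v_3(-2349) = 4 (factor: -2349 = −(3^4 · 29); the sign does not affect v_p). Step 3 — |x − y|_3 = 3^{-4} = 1/81.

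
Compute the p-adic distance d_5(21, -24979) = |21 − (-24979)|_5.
d_5(21, -24979) = 1/3125

Step 1 — x − y = 21 − (-24979) = 25000. Step 2 — v_5(25000) = 5 (factor: 25000 = (5^5 · 8); the sign does not affect v_p). Step 3 — |x − y|_5 = 5^{-5} = 1/3125.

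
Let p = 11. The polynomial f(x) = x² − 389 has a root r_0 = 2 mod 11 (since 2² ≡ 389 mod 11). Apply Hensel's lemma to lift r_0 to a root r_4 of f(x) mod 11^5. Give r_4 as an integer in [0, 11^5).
r_4 = 77871 (mod 161051)

Hensel's recurrence: r_{i+1} = r_i − f(r_i)·(f′(r_i))^{-1} mod 11^{i+2}, with f′(x) = 2x. Iterate:
  r_0 = 2 (mod 11)
  r_1 = 68 (mod 121)
  r_2 = 673 (mod 1331)
  r_3 = 4666 (mod 14641)
  r_4 = 77871 (mod 161051)
Final: r_4 = 77871, and one checks f(r_4) ≡ 0 mod 11^5.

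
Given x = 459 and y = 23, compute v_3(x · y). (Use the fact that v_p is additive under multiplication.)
v_3(10557) = 3

v_p(x) = 3 (factor: 459 = 3^3 · 17); v_p(y) = 0 (factor: 23 = 3^0 · 23). Additivity: v_p(xy) = v_p(x) + v_p(y) = 3 + 0 = 3. (Direct check: xy = 10557 = 3^3 · (391).)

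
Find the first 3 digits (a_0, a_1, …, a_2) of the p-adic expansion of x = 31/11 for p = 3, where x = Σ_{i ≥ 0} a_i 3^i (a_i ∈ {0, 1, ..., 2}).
(a_0, …, a_2) = (2, 0, 2)

v_3(31/11) = 0 (numerator and denominator both coprime to 3), so x ∈ ℤ_3^×. Compute digits iteratively via a_i = x_i mod 3, x_{i+1} = (x_i − a_i)/3, with x_0 = x:
  x_0 = 31/11;  a_0 = 2;  x_1 = (x_0 − 2)/3 = 3/11
  x_1 = 3/11;  a_1 = 0;  x_2 = (x_1 − 0)/3 = 1/11
  x_2 = 1/11;  a_2 = 2;  x_3 = (x_2 − 2)/3 = -7/11
Digits: (2, 0, 2).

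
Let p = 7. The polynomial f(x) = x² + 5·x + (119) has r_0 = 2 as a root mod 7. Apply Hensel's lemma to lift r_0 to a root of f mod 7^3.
r_2 = 58 (mod 343)

Hensel: r_{i+1} = r_i − f(r_i)·(f′(r_i))^{-1} mod 7^{i+2}, f′(x) = 2x + 5. Iterate:
  r_0 = 2 (mod 7)
  r_1 = 9 (mod 49)
  r_2 = 58 (mod 343)
Final: r = 58 satisfies f(r) ≡ 0 mod 7^3.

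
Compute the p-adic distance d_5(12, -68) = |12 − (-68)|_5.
d_5(12, -68) = 1/5

Step 1 — x − y = 12 − (-68) = 80. Step 2 — v_5(80) = 1 (factor: 80 = (5^1 · 16); the sign does not affect v_p). Step 3 — |x − y|_5 = 5^{-1} = 1/5.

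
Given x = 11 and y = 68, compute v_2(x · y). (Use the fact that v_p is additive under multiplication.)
v_2(748) = 2

v_p(x) = 0 (factor: 11 = 2^0 · 11); v_p(y) = 2 (factor: 68 = 2^2 · 17). Additivity: v_p(xy) = v_p(x) + v_p(y) = 0 + 2 = 2. (Direct check: xy = 748 = 2^2 · (187).)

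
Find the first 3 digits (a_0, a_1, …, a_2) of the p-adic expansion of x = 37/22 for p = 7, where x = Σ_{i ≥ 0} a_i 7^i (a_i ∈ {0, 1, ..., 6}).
(a_0, …, a_2) = (2, 6, 2)

v_7(37/22) = 0 (numerator and denominator both coprime to 7), so x ∈ ℤ_7^×. Compute digits iteratively via a_i = x_i mod 7, x_{i+1} = (x_i − a_i)/7, with x_0 = x:
  x_0 = 37/22;  a_0 = 2;  x_1 = (x_0 − 2)/7 = -1/22
  x_1 = -1/22;  a_1 = 6;  x_2 = (x_1 − 6)/7 = -19/22
  x_2 = -19/22;  a_2 = 2;  x_3 = (x_2 − 2)/7 = -9/22
Digits: (2, 6, 2).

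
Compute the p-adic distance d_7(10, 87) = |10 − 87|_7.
d_7(10, 87) = 1/7

Step 1 — x − y = 10 − 87 = -77. Step 2 — v_7(-77) = 1 (factor: -77 = −(7^1 · 11); the sign does not affect v_p). Step 3 — |x − y|_7 = 7^{-1} = 1/7.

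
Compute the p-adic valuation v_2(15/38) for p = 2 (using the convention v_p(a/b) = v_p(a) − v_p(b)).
v_2(15/38) = -1

Factor powers of 2 from the numerator and denominator of the reduced fraction: 15 = 2^0 · 15 and 38 = 2^1 · 19. Apply v_p(a/b) = v_p(a) − v_p(b): v_2(15/38) = 0 − 1 = -1.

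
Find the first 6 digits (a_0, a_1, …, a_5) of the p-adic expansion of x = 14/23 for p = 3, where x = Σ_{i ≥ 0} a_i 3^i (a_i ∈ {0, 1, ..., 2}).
(a_0, …, a_5) = (1, 0, 1, 2, 0, 0)

v_3(14/23) = 0 (numerator and denominator both coprime to 3), so x ∈ ℤ_3^×. Compute digits iteratively via a_i = x_i mod 3, x_{i+1} = (x_i − a_i)/3, with x_0 = x:
  x_0 = 14/23;  a_0 = 1;  x_1 = (x_0 − 1)/3 = -3/23
  x_1 = -3/23;  a_1 = 0;  x_2 = (x_1 − 0)/3 = -1/23
  x_2 = -1/23;  a_2 = 1;  x_3 = (x_2 − 1)/3 = -8/23
  x_3 = -8/23;  a_3 = 2;  x_4 = (x_3 − 2)/3 = -18/23
  x_4 = -18/23;  a_4 = 0;  x_5 = (x_4 − 0)/3 = -6/23
  x_5 = -6/23;  a_5 = 0;  x_6 = (x_5 − 0)/3 = -2/23
Digits: (1, 0, 1, 2, 0, 0).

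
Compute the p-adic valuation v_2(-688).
v_2(-688) = 4

v_2(n) is the largest exponent k such that 2^k divides n. Factor out: -688 = -2^4 · 43. (Sign doesn't affect v_p.) So v_2(-688) = 4.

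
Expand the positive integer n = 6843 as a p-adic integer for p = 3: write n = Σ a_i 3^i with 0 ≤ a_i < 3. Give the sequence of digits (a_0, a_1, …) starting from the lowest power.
(a_0, a_1, …) = (0, 1, 1, 1, 0, 1, 0, 0, 1)

Repeated division by 3 gives the digits low-to-high: 6843 = 1·3^1 + 1·3^2 + 1·3^3 + 1·3^5 + 1·3^8. Digit sequence: (0, 1, 1, 1, 0, 1, 0, 0, 1).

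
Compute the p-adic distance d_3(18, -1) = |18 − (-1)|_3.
d_3(18, -1) = 1

Step 1 — x − y = 18 − (-1) = 19. Step 2 — v_3(19) = 0 (factor: 19 = (3^0 · 19); the sign does not affect v_p). Step 3 — |x − y|_3 = 3^{0} = 1.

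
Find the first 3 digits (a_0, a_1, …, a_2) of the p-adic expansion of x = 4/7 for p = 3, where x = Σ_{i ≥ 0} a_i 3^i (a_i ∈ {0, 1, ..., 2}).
(a_0, …, a_2) = (1, 2, 1)

v_3(4/7) = 0 (numerator and denominator both coprime to 3), so x ∈ ℤ_3^×. Compute digits iteratively via a_i = x_i mod 3, x_{i+1} = (x_i − a_i)/3, with x_0 = x:
  x_0 = 4/7;  a_0 = 1;  x_1 = (x_0 − 1)/3 = -1/7
  x_1 = -1/7;  a_1 = 2;  x_2 = (x_1 − 2)/3 = -5/7
  x_2 = -5/7;  a_2 = 1;  x_3 = (x_2 − 1)/3 = -4/7
Digits: (1, 2, 1).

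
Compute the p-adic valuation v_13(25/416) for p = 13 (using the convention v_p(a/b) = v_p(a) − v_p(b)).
v_13(25/416) = -1

Factor powers of 13 from the numerator and denominator of the reduced fraction: 25 = 13^0 · 25 and 416 = 13^1 · 32. Apply v_p(a/b) = v_p(a) − v_p(b): v_13(25/416) = 0 − 1 = -1.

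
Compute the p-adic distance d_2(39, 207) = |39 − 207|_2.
d_2(39, 207) = 1/8

Step 1 — x − y = 39 − 207 = -168. Step 2 — v_2(-168) = 3 (factor: -168 = −(2^3 · 21); the sign does not affect v_p). Step 3 — |x − y|_2 = 2^{-3} = 1/8.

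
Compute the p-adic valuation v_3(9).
v_3(9) = 2

v_3(n) is the largest exponent k such that 3^k divides n. Factor out: 9 = 3^2 · 1. (Sign doesn't affect v_p.) So v_3(9) = 2.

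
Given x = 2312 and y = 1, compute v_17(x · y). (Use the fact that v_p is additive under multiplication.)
v_17(2312) = 2

v_p(x) = 2 (factor: 2312 = 17^2 · 8); v_p(y) = 0 (factor: 1 = 17^0 · 1). Additivity: v_p(xy) = v_p(x) + v_p(y) = 2 + 0 = 2. (Direct check: xy = 2312 = 17^2 · (8).)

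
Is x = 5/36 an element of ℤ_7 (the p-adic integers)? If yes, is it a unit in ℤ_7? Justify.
x ∈ ℤ_7^× (unit); v_7(x) = 0

ℤ_7 = {x ∈ ℚ_7 : v_7(x) ≥ 0} and ℤ_7^× = {x ∈ ℤ_7 : v_7(x) = 0}. Here v_7(5/36) = v_7(num) − v_7(den) = 0; compare against these criteria.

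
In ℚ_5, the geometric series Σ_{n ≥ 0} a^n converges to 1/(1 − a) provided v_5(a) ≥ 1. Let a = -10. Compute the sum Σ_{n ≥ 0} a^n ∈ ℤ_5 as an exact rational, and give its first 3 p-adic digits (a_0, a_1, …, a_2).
Σ a^n = 1/(1 − a) = 1/11;  first 3 digits = (1, 3, 3)

v_5(a) = 1 ≥ 1, so the series converges in ℤ_5 to 1/(1 − a) = 1/(1 − (-10)) = 1/11. Expand this rational in ℤ_5: compute digits iteratively via d_i = x_i mod 5, x_{i+1} = (x_i − d_i)/5. The first 3 digits are (1, 3, 3).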